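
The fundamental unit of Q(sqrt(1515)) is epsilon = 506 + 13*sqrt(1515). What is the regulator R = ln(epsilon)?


epsilon = 506 + 13*sqrt(1515)
= 1011.9990
R = ln(1011.9990)
= 6.9197

6.9197


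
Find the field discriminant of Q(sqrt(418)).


For K = Q(sqrt(d)) with d squarefree: disc(K) = d if d = 1 mod 4, and disc(K) = 4d if d = 2 or 3 mod 4.
Here d = 418, and d mod 4 = 2.
d = 2 mod 4, not 1 (O_K = Z[sqrt(d)]), so disc(K) = 4d = 4 * (418) = 1672

1672


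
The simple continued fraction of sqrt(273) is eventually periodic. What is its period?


Run the CF algorithm for sqrt(273).
a_0 = floor(sqrt(273)) = 16; set m_0=0, q_0=1.
Recurrence: m' = q*a - m,  q' = (d - m'^2)/q,  a' = floor((a_0 + m')/q').
  step 1: m=16, q=17, a=1
  step 2: m=1, q=16, a=1
  step 3: m=15, q=3, a=10
  step 4: m=15, q=16, a=1
  step 5: m=1, q=17, a=1
  step 6: m=16, q=1, a=32
a_6 = 2*a_0 = 32, so the period closes here.
sqrt(273) = [16; 1, 1, 10, 1, 1, 32]
Period length = 6

6


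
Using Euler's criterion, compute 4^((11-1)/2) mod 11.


p = 11 is prime and the exponent is (p-1)/2 = 5, so by Euler's criterion 4^5 = (4/11) = +1 or -1 mod 11.
Compute by square-and-multiply:
  5 = 4 + 1 (binary 101)
  Repeated squaring mod 11: 4^1 = 4, 4^2 = 5, 4^4 = 3
  4^5 = 4^4 * 4^1 = 3 * 4 mod 11
    3 * 4 = 12 = 1 mod 11
  4^5 = 1 mod 11
Result 1: 4 is a quadratic residue mod 11.
4^5 mod 11 = 1

1


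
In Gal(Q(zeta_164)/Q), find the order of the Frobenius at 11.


The Frobenius at p in Gal(Q(zeta_n)/Q) = (Z/nZ)* is the class of p, so its order is ord_164(11), the smallest k >= 1 with 11^k = 1 mod 164.
n = 164 = 2^2 * 41, phi(164) = 80; the order divides phi(n).
Divisors of 80: 1, 2, 4, 5, 8, 10, 16, 20, 40, 80
Repeated squaring mod 164: 11^1 = 11, 11^2 = 121, 11^4 = 45, 11^8 = 57, 11^16 = 133, 11^32 = 141, 11^64 = 37
Test divisors in increasing order:
  k=1: 11^1 = 11 mod 164
  k=2: 11^2 = 121 mod 164
  k=4: 11^4 = 45 mod 164
  k=5: 11^5 = 45 * 11 = 3 mod 164
  k=8: 11^8 = 57 mod 164
  k=10: 11^10 = 57 * 121 = 9 mod 164
  k=16: 11^16 = 133 mod 164
  k=20: 11^20 = 133 * 45 = 81 mod 164
  k=40: 11^40 = 141 * 57 = 1 mod 164  <- first divisor giving 1
Order = 40

40


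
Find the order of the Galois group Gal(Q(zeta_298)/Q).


|Gal(Q(zeta_298)/Q)| = phi(298)
= 148

148


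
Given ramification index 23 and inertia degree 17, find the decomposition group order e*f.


|D_P| = e * f
= 23 * 17
= 391

391


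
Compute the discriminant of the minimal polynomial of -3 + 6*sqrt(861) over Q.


The element -3 + 6*sqrt(861) has minimal polynomial:
x^2 + 6*x - 30987
Discriminant = (6)^2 - 4*(-30987)
= 36 + 123948
= 123984

123984


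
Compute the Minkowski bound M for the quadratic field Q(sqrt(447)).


d = 447, d mod 4 = 3, so disc(K) = 4d = 1788; |disc(K)| = 1788
Real quadratic field, so n = 2, s = r2 = 0, r1 = 2
M = (n!/n^n) * (4/pi)^s * sqrt(|disc(K)|) = (2!/2^2) * (4/pi)^0 * sqrt(1788)
= 0.5 * 1.000000 * 42.284749
= 21.1424

21.1424


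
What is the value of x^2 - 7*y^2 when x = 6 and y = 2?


x^2 - d*y^2
= 6^2 - 7*2^2
= 36 - 28
= 8

8


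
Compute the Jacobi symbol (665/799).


Compute (665/799) via quadratic reciprocity:
  reciprocity: (665/799) -> +(799/665)
  reduce: (134/665)
  pull out 2: (2/665) = +1  (since 665 mod 8 = 1)
  reciprocity: (67/665) -> +(665/67)
  reduce: (62/67)
  pull out 2: (2/67) = -1  (since 67 mod 8 = 3)
  reciprocity: (31/67) -> -(67/31)
  reduce: (5/31)
  reciprocity: (5/31) -> +(31/5)
  reduce: (1/5)
  (1/5) = 1
Product of signs = 1

1


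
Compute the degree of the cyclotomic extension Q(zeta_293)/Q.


The degree equals Euler's totient phi(293).
293 = 293
phi(293) = 292

292


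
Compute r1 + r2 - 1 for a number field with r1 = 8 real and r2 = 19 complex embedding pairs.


By Dirichlet's unit theorem:
rank = r1 + r2 - 1
= 8 + 19 - 1
= 26

26


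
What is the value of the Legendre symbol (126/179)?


p = 179 is prime, so compute (126/179) with the reciprocity algorithm (Jacobi-symbol steps: pull out 2s via (2/n), flip via reciprocity, reduce):
  pull out 2: (2/179) = -1  (since 179 mod 8 = 3)
  reciprocity: (63/179) -> -(179/63)
  reduce: (53/63)
  reciprocity: (53/63) -> +(63/53)
  reduce: (10/53)
  pull out 2: (2/53) = -1  (since 53 mod 8 = 5)
  reciprocity: (5/53) -> +(53/5)
  reduce: (3/5)
  reciprocity: (3/5) -> +(5/3)
  reduce: (2/3)
  pull out 2: (2/3) = -1  (since 3 mod 8 = 3)
  (1/3) = 1
Product of signs = 1
(126/179) = 1

1


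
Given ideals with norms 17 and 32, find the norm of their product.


N(IJ) = N(I) * N(J)
= 17 * 32
= 544

544


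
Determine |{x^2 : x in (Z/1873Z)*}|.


For prime p, the number of non-zero quadratic residues is (p-1)/2.
= (1873-1)/2
= 936

936


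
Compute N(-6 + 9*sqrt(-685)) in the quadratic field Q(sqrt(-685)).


N(a + b*sqrt(d)) = a^2 - d*b^2
= (-6)^2 - (-685)*(9)^2
= 36 + 55485
= 55521

55521


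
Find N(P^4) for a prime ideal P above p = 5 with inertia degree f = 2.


N(P^a) = p^(a*f)
= 5^(4*2)
= 5^8
= 390625

390625


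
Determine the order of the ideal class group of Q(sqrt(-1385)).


K = Q(sqrt(-1385)). d mod 4 = 3, so D = disc(K) = 4d = -5540
h(K) equals the number of primitive reduced positive-definite forms (a, b, c) = a*x^2 + b*x*y + c*y^2 with b^2 - 4ac = D,
where reduced means |b| <= a <= c, with b >= 0 whenever |b| = a or a = c, and primitive means gcd(a, b, c) = 1.
Reduced forces 3a^2 <= |D| = 5540, so 1 <= a <= 42; b must have the parity of D, and c = (b^2 - D)/(4a) must be an integer >= a.
Enumerate a = 1..42, b in [-a, a]:
  a=1: (1, 0, 1385)  [1]
  a=2: (2, 2, 693)  [1]
  a=3: (3, -2, 462), (3, 2, 462)  [2]
  a=4: none
  a=5: (5, 0, 277)  [1]
  a=6: (6, -2, 231), (6, 2, 231)  [2]
  a=7: (7, -2, 198), (7, 2, 198)  [2]
  a=8: none
  a=9: (9, -2, 154), (9, 2, 154)  [2]
  a=10: (10, 10, 141)  [1]
  a=11: (11, -2, 126), (11, 2, 126)  [2]
  a=12..13: none
  a=14: (14, -2, 99), (14, 2, 99)  [2]
  a=15: (15, -10, 94), (15, 10, 94)  [2]
  a=16: none
  a=17: (17, -6, 82), (17, 6, 82)  [2]
  a=18: (18, -2, 77), (18, 2, 77)  [2]
  a=19..20: none
  a=21: (21, -16, 69), (21, -2, 66), (21, 2, 66), (21, 16, 69)  [4]
  a=22: (22, -2, 63), (22, 2, 63)  [2]
  a=23: (23, -16, 63), (23, 16, 63)  [2]
  a=24..26: none
  a=27: (27, -20, 55), (27, 20, 55)  [2]
  a=28: none
  a=29: (29, -12, 49), (29, 12, 49)  [2]
  a=30: (30, -10, 47), (30, 10, 47)  [2]
  a=31: (31, -28, 51), (31, 28, 51)  [2]
  a=32: none
  a=33: (33, -20, 45), (33, -2, 42), (33, 2, 42), (33, 20, 45)  [4]
  a=34: (34, -6, 41), (34, 6, 41)  [2]
  a=35: (35, -30, 46), (35, 30, 46)  [2]
  a=36: none
  a=37: (37, -26, 42), (37, 26, 42)  [2]
  a=38..42: none
Total reduced forms: 1 + 1 + 2 + 1 + 2 + 2 + 2 + 1 + 2 + 2 + 2 + 2 + 2 + 4 + 2 + 2 + 2 + 2 + 2 + 2 + 4 + 2 + 2 + 2 = 48
h = 48

48


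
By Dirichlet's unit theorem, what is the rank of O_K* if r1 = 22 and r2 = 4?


By Dirichlet's unit theorem:
rank = r1 + r2 - 1
= 22 + 4 - 1
= 25

25


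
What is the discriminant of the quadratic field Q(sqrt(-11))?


For K = Q(sqrt(d)) with d squarefree: disc(K) = d if d = 1 mod 4, and disc(K) = 4d if d = 2 or 3 mod 4.
Here d = -11, and d mod 4 = 1.
d = 1 mod 4 (O_K = Z[(1+sqrt(d))/2]), so disc(K) = d = -11

-11


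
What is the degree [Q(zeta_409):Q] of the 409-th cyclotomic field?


The degree equals Euler's totient phi(409).
409 = 409
phi(409) = 408

408


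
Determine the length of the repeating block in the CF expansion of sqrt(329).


Run the CF algorithm for sqrt(329).
a_0 = floor(sqrt(329)) = 18; set m_0=0, q_0=1.
Recurrence: m' = q*a - m,  q' = (d - m'^2)/q,  a' = floor((a_0 + m')/q').
  step 1: m=18, q=5, a=7
  step 2: m=17, q=8, a=4
  step 3: m=15, q=13, a=2
  step 4: m=11, q=16, a=1
  step 5: m=5, q=19, a=1
  step 6: m=14, q=7, a=4
  step 7: m=14, q=19, a=1
  step 8: m=5, q=16, a=1
  step 9: m=11, q=13, a=2
  step 10: m=15, q=8, a=4
  step 11: m=17, q=5, a=7
  step 12: m=18, q=1, a=36
a_12 = 2*a_0 = 36, so the period closes here.
sqrt(329) = [18; 7, 4, 2, 1, 1, 4, 1, 1, 2, 4, 7, 36]
Period length = 12

12


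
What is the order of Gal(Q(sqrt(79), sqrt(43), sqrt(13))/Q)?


The 3 square roots of distinct primes are multiplicatively independent over Q,
so [K:Q] = 2^3 and Gal(K/Q) is isomorphic to (Z/2Z)^3.
|Gal| = 2^3 = 8

8


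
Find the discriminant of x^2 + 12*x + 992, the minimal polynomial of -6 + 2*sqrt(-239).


The element -6 + 2*sqrt(-239) has minimal polynomial:
x^2 + 12*x + 992
Discriminant = (12)^2 - 4*(992)
= 144 - 3968
= -3824

-3824


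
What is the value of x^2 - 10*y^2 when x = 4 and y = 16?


x^2 - d*y^2
= 4^2 - 10*16^2
= 16 - 2560
= -2544

-2544


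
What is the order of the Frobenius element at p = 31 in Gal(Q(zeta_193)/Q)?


The Frobenius at p in Gal(Q(zeta_n)/Q) = (Z/nZ)* is the class of p, so its order is ord_193(31), the smallest k >= 1 with 31^k = 1 mod 193.
n = 193 = 193, phi(193) = 192; the order divides phi(n).
Divisors of 192: 1, 2, 3, 4, 6, 8, 12, 16, 24, 32, 48, 64, 96, 192
Repeated squaring mod 193: 31^1 = 31, 31^2 = 189, 31^4 = 16, 31^8 = 63, 31^16 = 109, 31^32 = 108, 31^64 = 84, 31^128 = 108
Test divisors in increasing order:
  k=1: 31^1 = 31 mod 193
  k=2: 31^2 = 189 mod 193
  k=3: 31^3 = 189 * 31 = 69 mod 193
  k=4: 31^4 = 16 mod 193
  k=6: 31^6 = 16 * 189 = 129 mod 193
  k=8: 31^8 = 63 mod 193
  k=12: 31^12 = 63 * 16 = 43 mod 193
  k=16: 31^16 = 109 mod 193
  k=24: 31^24 = 109 * 63 = 112 mod 193
  k=32: 31^32 = 108 mod 193
  k=48: 31^48 = 108 * 109 = 192 mod 193
  k=64: 31^64 = 84 mod 193
  k=96: 31^96 = 84 * 108 = 1 mod 193  <- first divisor giving 1
Order = 96

96


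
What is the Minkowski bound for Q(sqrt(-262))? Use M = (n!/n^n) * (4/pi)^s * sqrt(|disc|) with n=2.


d = -262, d mod 4 = 2, so disc(K) = 4d = -1048; |disc(K)| = 1048
Imaginary quadratic field, so n = 2, s = r2 = 1, r1 = 0
M = (n!/n^n) * (4/pi)^s * sqrt(|disc(K)|) = (2!/2^2) * (4/pi)^1 * sqrt(1048)
= 0.5 * 1.273240 * 32.372828
= 20.6092

20.6092


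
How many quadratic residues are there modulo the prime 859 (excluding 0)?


For prime p, the number of non-zero quadratic residues is (p-1)/2.
= (859-1)/2
= 429

429


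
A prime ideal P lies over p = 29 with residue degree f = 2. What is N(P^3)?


N(P^a) = p^(a*f)
= 29^(3*2)
= 29^6
= 594823321

594823321


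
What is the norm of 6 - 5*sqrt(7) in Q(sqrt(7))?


N(a + b*sqrt(d)) = a^2 - d*b^2
= (6)^2 - (7)*(-5)^2
= 36 - 175
= -139

-139


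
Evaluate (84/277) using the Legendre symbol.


p = 277 is prime, so compute (84/277) with the reciprocity algorithm (Jacobi-symbol steps: pull out 2s via (2/n), flip via reciprocity, reduce):
  pull out 2: (2/277) = -1  (since 277 mod 8 = 5)
  pull out 2: (2/277) = -1  (since 277 mod 8 = 5)
  reciprocity: (21/277) -> +(277/21)
  reduce: (4/21)
  pull out 2: (2/21) = -1  (since 21 mod 8 = 5)
  pull out 2: (2/21) = -1  (since 21 mod 8 = 5)
  (1/21) = 1
Product of signs = 1
(84/277) = 1

1


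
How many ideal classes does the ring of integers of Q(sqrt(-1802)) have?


K = Q(sqrt(-1802)). d mod 4 = 2, so D = disc(K) = 4d = -7208
h(K) equals the number of primitive reduced positive-definite forms (a, b, c) = a*x^2 + b*x*y + c*y^2 with b^2 - 4ac = D,
where reduced means |b| <= a <= c, with b >= 0 whenever |b| = a or a = c, and primitive means gcd(a, b, c) = 1.
Reduced forces 3a^2 <= |D| = 7208, so 1 <= a <= 49; b must have the parity of D, and c = (b^2 - D)/(4a) must be an integer >= a.
Enumerate a = 1..49, b in [-a, a]:
  a=1: (1, 0, 1802)  [1]
  a=2: (2, 0, 901)  [1]
  a=3: (3, -2, 601), (3, 2, 601)  [2]
  a=4..5: none
  a=6: (6, -4, 301), (6, 4, 301)  [2]
  a=7: (7, -4, 258), (7, 4, 258)  [2]
  a=8: none
  a=9: (9, -8, 202), (9, 8, 202)  [2]
  a=10..13: none
  a=14: (14, -4, 129), (14, 4, 129)  [2]
  a=15..16: none
  a=17: (17, 0, 106)  [1]
  a=18: (18, -8, 101), (18, 8, 101)  [2]
  a=19..20: none
  a=21: (21, -10, 87), (21, -4, 86), (21, 4, 86), (21, 10, 87)  [4]
  a=22..26: none
  a=27: (27, -26, 73), (27, 26, 73)  [2]
  a=28: none
  a=29: (29, -10, 63), (29, 10, 63)  [2]
  a=30..33: none
  a=34: (34, 0, 53)  [1]
  a=35..36: none
  a=37: (37, -28, 54), (37, 28, 54)  [2]
  a=38..40: none
  a=41: (41, -34, 51), (41, 34, 51)  [2]
  a=42: (42, -32, 49), (42, -4, 43), (42, 4, 43), (42, 32, 49)  [4]
  a=43..49: none
Total reduced forms: 1 + 1 + 2 + 2 + 2 + 2 + 2 + 1 + 2 + 4 + 2 + 2 + 1 + 2 + 2 + 4 = 32
h = 32

32


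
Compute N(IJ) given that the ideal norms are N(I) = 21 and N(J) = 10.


N(IJ) = N(I) * N(J)
= 21 * 10
= 210

210


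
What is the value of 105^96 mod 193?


p = 193 is prime and the exponent is (p-1)/2 = 96, so by Euler's criterion 105^96 = (105/193) = +1 or -1 mod 193.
Compute by square-and-multiply:
  96 = 64 + 32 (binary 1100000)
  Repeated squaring mod 193: 105^1 = 105, 105^2 = 24, 105^4 = 190, 105^8 = 9, 105^16 = 81, 105^32 = 192, 105^64 = 1
  105^96 = 105^64 * 105^32 = 1 * 192 mod 193
    1 * 192 = 192 = 192 mod 193
  105^96 = 192 mod 193
Result 192 = p - 1 = -1 mod 193: 105 is a quadratic non-residue mod 193. As a residue in [0, p-1] the value is 192.
105^96 mod 193 = 192

192


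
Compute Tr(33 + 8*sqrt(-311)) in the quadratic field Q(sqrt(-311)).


Tr(a + b*sqrt(d)) = (a + b*sqrt(d)) + (a - b*sqrt(d)) = 2a
= 2 * (33)
= 66

66


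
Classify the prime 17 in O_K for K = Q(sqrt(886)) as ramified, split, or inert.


K = Q(sqrt(886)). Since d mod 4 = 2, disc(K) = 3544.
Check p | disc: 3544 mod 17 = 8.
p does not divide disc. Compute Legendre symbol (d/p):
2^((17-1)/2) mod 17 = 1
(d/p) = 1, so p splits: (p) = P*P' with e=1, f=1, g=2.
Therefore p is split.

split


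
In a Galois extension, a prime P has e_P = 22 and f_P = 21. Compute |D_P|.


|D_P| = e * f
= 22 * 21
= 462

462


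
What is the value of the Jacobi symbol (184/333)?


Compute (184/333) via quadratic reciprocity:
  pull out 2: (2/333) = -1  (since 333 mod 8 = 5)
  pull out 2: (2/333) = -1  (since 333 mod 8 = 5)
  pull out 2: (2/333) = -1  (since 333 mod 8 = 5)
  reciprocity: (23/333) -> +(333/23)
  reduce: (11/23)
  reciprocity: (11/23) -> -(23/11)
  reduce: (1/11)
  (1/11) = 1
Product of signs = 1

1


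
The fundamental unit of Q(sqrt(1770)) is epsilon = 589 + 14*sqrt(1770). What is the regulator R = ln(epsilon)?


epsilon = 589 + 14*sqrt(1770)
= 1177.9992
R = ln(1177.9992)
= 7.0716

7.0716


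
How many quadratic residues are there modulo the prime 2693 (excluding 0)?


For prime p, the number of non-zero quadratic residues is (p-1)/2.
= (2693-1)/2
= 1346

1346


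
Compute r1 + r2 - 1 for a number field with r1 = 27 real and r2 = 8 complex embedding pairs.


By Dirichlet's unit theorem:
rank = r1 + r2 - 1
= 27 + 8 - 1
= 34

34


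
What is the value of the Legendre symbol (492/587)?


p = 587 is prime, so compute (492/587) with the reciprocity algorithm (Jacobi-symbol steps: pull out 2s via (2/n), flip via reciprocity, reduce):
  pull out 2: (2/587) = -1  (since 587 mod 8 = 3)
  pull out 2: (2/587) = -1  (since 587 mod 8 = 3)
  reciprocity: (123/587) -> -(587/123)
  reduce: (95/123)
  reciprocity: (95/123) -> -(123/95)
  reduce: (28/95)
  pull out 2: (2/95) = +1  (since 95 mod 8 = 7)
  pull out 2: (2/95) = +1  (since 95 mod 8 = 7)
  reciprocity: (7/95) -> -(95/7)
  reduce: (4/7)
  pull out 2: (2/7) = +1  (since 7 mod 8 = 7)
  pull out 2: (2/7) = +1  (since 7 mod 8 = 7)
  (1/7) = 1
Product of signs = -1
(492/587) = -1

-1


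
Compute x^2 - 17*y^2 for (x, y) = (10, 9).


x^2 - d*y^2
= 10^2 - 17*9^2
= 100 - 1377
= -1277

-1277


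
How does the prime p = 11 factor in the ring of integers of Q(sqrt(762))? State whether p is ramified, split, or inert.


K = Q(sqrt(762)). Since d mod 4 = 2, disc(K) = 3048.
Check p | disc: 3048 mod 11 = 1.
p does not divide disc. Compute Legendre symbol (d/p):
3^((11-1)/2) mod 11 = 1
(d/p) = 1, so p splits: (p) = P*P' with e=1, f=1, g=2.
Therefore p is split.

split


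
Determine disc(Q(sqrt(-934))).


For K = Q(sqrt(d)) with d squarefree: disc(K) = d if d = 1 mod 4, and disc(K) = 4d if d = 2 or 3 mod 4.
Here d = -934, and d mod 4 = 2.
d = 2 mod 4, not 1 (O_K = Z[sqrt(d)]), so disc(K) = 4d = 4 * (-934) = -3736

-3736


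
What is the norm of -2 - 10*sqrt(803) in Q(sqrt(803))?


N(a + b*sqrt(d)) = a^2 - d*b^2
= (-2)^2 - (803)*(-10)^2
= 4 - 80300
= -80296

-80296


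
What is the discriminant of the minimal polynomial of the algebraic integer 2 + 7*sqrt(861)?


The element 2 + 7*sqrt(861) has minimal polynomial:
x^2 - 4*x - 42185
Discriminant = (-4)^2 - 4*(-42185)
= 16 + 168740
= 168756

168756


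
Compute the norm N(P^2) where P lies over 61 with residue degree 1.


N(P^a) = p^(a*f)
= 61^(2*1)
= 61^2
= 3721

3721


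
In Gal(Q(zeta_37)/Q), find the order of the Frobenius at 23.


The Frobenius at p in Gal(Q(zeta_n)/Q) = (Z/nZ)* is the class of p, so its order is ord_37(23), the smallest k >= 1 with 23^k = 1 mod 37.
n = 37 = 37, phi(37) = 36; the order divides phi(n).
Divisors of 36: 1, 2, 3, 4, 6, 9, 12, 18, 36
Repeated squaring mod 37: 23^1 = 23, 23^2 = 11, 23^4 = 10, 23^8 = 26, 23^16 = 10, 23^32 = 26
Test divisors in increasing order:
  k=1: 23^1 = 23 mod 37
  k=2: 23^2 = 11 mod 37
  k=3: 23^3 = 11 * 23 = 31 mod 37
  k=4: 23^4 = 10 mod 37
  k=6: 23^6 = 10 * 11 = 36 mod 37
  k=9: 23^9 = 26 * 23 = 6 mod 37
  k=12: 23^12 = 26 * 10 = 1 mod 37  <- first divisor giving 1
Order = 12

12


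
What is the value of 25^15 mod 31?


p = 31 is prime and the exponent is (p-1)/2 = 15, so by Euler's criterion 25^15 = (25/31) = +1 or -1 mod 31.
Compute by square-and-multiply:
  15 = 8 + 4 + 2 + 1 (binary 1111)
  Repeated squaring mod 31: 25^1 = 25, 25^2 = 5, 25^4 = 25, 25^8 = 5
  25^15 = 25^8 * 25^4 * 25^2 * 25^1 = 5 * 25 * 5 * 25 mod 31
    5 * 25 = 125 = 1 mod 31
    1 * 5 = 5 = 5 mod 31
    5 * 25 = 125 = 1 mod 31
  25^15 = 1 mod 31
Result 1: 25 is a quadratic residue mod 31.
25^15 mod 31 = 1

1


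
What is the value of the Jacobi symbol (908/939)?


Compute (908/939) via quadratic reciprocity:
  pull out 2: (2/939) = -1  (since 939 mod 8 = 3)
  pull out 2: (2/939) = -1  (since 939 mod 8 = 3)
  reciprocity: (227/939) -> -(939/227)
  reduce: (31/227)
  reciprocity: (31/227) -> -(227/31)
  reduce: (10/31)
  pull out 2: (2/31) = +1  (since 31 mod 8 = 7)
  reciprocity: (5/31) -> +(31/5)
  reduce: (1/5)
  (1/5) = 1
Product of signs = 1

1


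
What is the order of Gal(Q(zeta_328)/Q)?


|Gal(Q(zeta_328)/Q)| = phi(328)
= 160

160


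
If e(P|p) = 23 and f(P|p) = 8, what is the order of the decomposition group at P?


|D_P| = e * f
= 23 * 8
= 184

184


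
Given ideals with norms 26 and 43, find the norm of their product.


N(IJ) = N(I) * N(J)
= 26 * 43
= 1118

1118


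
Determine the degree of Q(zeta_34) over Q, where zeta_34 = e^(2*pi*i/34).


The degree equals Euler's totient phi(34).
34 = 2 * 17
phi(34) = 16

16


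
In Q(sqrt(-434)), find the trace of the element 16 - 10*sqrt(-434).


Tr(a + b*sqrt(d)) = (a + b*sqrt(d)) + (a - b*sqrt(d)) = 2a
= 2 * (16)
= 32

32


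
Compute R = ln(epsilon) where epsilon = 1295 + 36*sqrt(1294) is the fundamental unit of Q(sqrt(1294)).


epsilon = 1295 + 36*sqrt(1294)
= 2589.9996
R = ln(2589.9996)
= 7.8594

7.8594


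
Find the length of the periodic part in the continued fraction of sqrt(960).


Run the CF algorithm for sqrt(960).
a_0 = floor(sqrt(960)) = 30; set m_0=0, q_0=1.
Recurrence: m' = q*a - m,  q' = (d - m'^2)/q,  a' = floor((a_0 + m')/q').
  step 1: m=30, q=60, a=1
  step 2: m=30, q=1, a=60
a_2 = 2*a_0 = 60, so the period closes here.
sqrt(960) = [30; 1, 60]
Period length = 2

2


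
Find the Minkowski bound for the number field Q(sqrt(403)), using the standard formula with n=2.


d = 403, d mod 4 = 3, so disc(K) = 4d = 1612; |disc(K)| = 1612
Real quadratic field, so n = 2, s = r2 = 0, r1 = 2
M = (n!/n^n) * (4/pi)^s * sqrt(|disc(K)|) = (2!/2^2) * (4/pi)^0 * sqrt(1612)
= 0.5 * 1.000000 * 40.149720
= 20.0749

20.0749


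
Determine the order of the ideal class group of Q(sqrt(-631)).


K = Q(sqrt(-631)). d mod 4 = 1, so D = disc(K) = d = -631
h(K) equals the number of primitive reduced positive-definite forms (a, b, c) = a*x^2 + b*x*y + c*y^2 with b^2 - 4ac = D,
where reduced means |b| <= a <= c, with b >= 0 whenever |b| = a or a = c, and primitive means gcd(a, b, c) = 1.
Reduced forces 3a^2 <= |D| = 631, so 1 <= a <= 14; b must have the parity of D, and c = (b^2 - D)/(4a) must be an integer >= a.
Enumerate a = 1..14, b in [-a, a]:
  a=1: (1, 1, 158)  [1]
  a=2: (2, -1, 79), (2, 1, 79)  [2]
  a=3: none
  a=4: (4, -3, 40), (4, 3, 40)  [2]
  a=5: (5, -3, 32), (5, 3, 32)  [2]
  a=6..7: none
  a=8: (8, -3, 20), (8, 3, 20)  [2]
  a=9: none
  a=10: (10, -7, 17), (10, -3, 16), (10, 3, 16), (10, 7, 17)  [4]
  a=11..14: none
Total reduced forms: 1 + 2 + 2 + 2 + 2 + 4 = 13
h = 13

13


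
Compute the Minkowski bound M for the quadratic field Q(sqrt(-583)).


d = -583, d mod 4 = 1, so disc(K) = d = -583; |disc(K)| = 583
Imaginary quadratic field, so n = 2, s = r2 = 1, r1 = 0
M = (n!/n^n) * (4/pi)^s * sqrt(|disc(K)|) = (2!/2^2) * (4/pi)^1 * sqrt(583)
= 0.5 * 1.273240 * 24.145393
= 15.3714

15.3714


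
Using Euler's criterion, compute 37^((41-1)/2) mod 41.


p = 41 is prime and the exponent is (p-1)/2 = 20, so by Euler's criterion 37^20 = (37/41) = +1 or -1 mod 41.
Compute by square-and-multiply:
  20 = 16 + 4 (binary 10100)
  Repeated squaring mod 41: 37^1 = 37, 37^2 = 16, 37^4 = 10, 37^8 = 18, 37^16 = 37
  37^20 = 37^16 * 37^4 = 37 * 10 mod 41
    37 * 10 = 370 = 1 mod 41
  37^20 = 1 mod 41
Result 1: 37 is a quadratic residue mod 41.
37^20 mod 41 = 1

1


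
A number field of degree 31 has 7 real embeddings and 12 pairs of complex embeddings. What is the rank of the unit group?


By Dirichlet's unit theorem:
rank = r1 + r2 - 1
= 7 + 12 - 1
= 18

18


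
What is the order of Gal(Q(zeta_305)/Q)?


|Gal(Q(zeta_305)/Q)| = phi(305)
= 240

240


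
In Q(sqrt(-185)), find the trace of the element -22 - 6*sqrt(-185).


Tr(a + b*sqrt(d)) = (a + b*sqrt(d)) + (a - b*sqrt(d)) = 2a
= 2 * (-22)
= -44

-44


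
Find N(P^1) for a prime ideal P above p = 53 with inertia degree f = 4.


N(P^a) = p^(a*f)
= 53^(1*4)
= 53^4
= 7890481

7890481


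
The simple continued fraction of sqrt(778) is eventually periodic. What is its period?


Run the CF algorithm for sqrt(778).
a_0 = floor(sqrt(778)) = 27; set m_0=0, q_0=1.
Recurrence: m' = q*a - m,  q' = (d - m'^2)/q,  a' = floor((a_0 + m')/q').
  step 1: m=27, q=49, a=1
  step 2: m=22, q=6, a=8
  step 3: m=26, q=17, a=3
  step 4: m=25, q=9, a=5
  step 5: m=20, q=42, a=1
  step 6: m=22, q=7, a=7
  step 7: m=27, q=7, a=7
  step 8: m=22, q=42, a=1
  step 9: m=20, q=9, a=5
  step 10: m=25, q=17, a=3
  step 11: m=26, q=6, a=8
  step 12: m=22, q=49, a=1
  step 13: m=27, q=1, a=54
a_13 = 2*a_0 = 54, so the period closes here.
sqrt(778) = [27; 1, 8, 3, 5, 1, 7, 7, 1, 5, 3, 8, 1, 54]
Period length = 13

13


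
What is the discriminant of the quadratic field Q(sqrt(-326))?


For K = Q(sqrt(d)) with d squarefree: disc(K) = d if d = 1 mod 4, and disc(K) = 4d if d = 2 or 3 mod 4.
Here d = -326, and d mod 4 = 2.
d = 2 mod 4, not 1 (O_K = Z[sqrt(d)]), so disc(K) = 4d = 4 * (-326) = -1304

-1304


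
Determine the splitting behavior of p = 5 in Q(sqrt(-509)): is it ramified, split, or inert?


K = Q(sqrt(-509)). Since d mod 4 = 3, disc(K) = -2036.
Check p | disc: -2036 mod 5 = 4.
p does not divide disc. Compute Legendre symbol (d/p):
1^((5-1)/2) mod 5 = 1
(d/p) = 1, so p splits: (p) = P*P' with e=1, f=1, g=2.
Therefore p is split.

split


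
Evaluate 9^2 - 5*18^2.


x^2 - d*y^2
= 9^2 - 5*18^2
= 81 - 1620
= -1539

-1539


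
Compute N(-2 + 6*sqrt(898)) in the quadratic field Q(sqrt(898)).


N(a + b*sqrt(d)) = a^2 - d*b^2
= (-2)^2 - (898)*(6)^2
= 4 - 32328
= -32324

-32324


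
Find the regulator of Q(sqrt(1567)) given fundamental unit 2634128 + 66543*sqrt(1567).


epsilon = 2634128 + 66543*sqrt(1567)
= 5.2683e+06
R = ln(5.2683e+06)
= 15.4772

15.4772


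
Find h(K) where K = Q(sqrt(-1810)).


K = Q(sqrt(-1810)). d mod 4 = 2, so D = disc(K) = 4d = -7240
h(K) equals the number of primitive reduced positive-definite forms (a, b, c) = a*x^2 + b*x*y + c*y^2 with b^2 - 4ac = D,
where reduced means |b| <= a <= c, with b >= 0 whenever |b| = a or a = c, and primitive means gcd(a, b, c) = 1.
Reduced forces 3a^2 <= |D| = 7240, so 1 <= a <= 49; b must have the parity of D, and c = (b^2 - D)/(4a) must be an integer >= a.
Enumerate a = 1..49, b in [-a, a]:
  a=1: (1, 0, 1810)  [1]
  a=2: (2, 0, 905)  [1]
  a=3..4: none
  a=5: (5, 0, 362)  [1]
  a=6..9: none
  a=10: (10, 0, 181)  [1]
  a=11: (11, -8, 166), (11, 8, 166)  [2]
  a=12: none
  a=13: (13, -12, 142), (13, 12, 142)  [2]
  a=14..16: none
  a=17: (17, -6, 107), (17, 6, 107)  [2]
  a=18..21: none
  a=22: (22, -8, 83), (22, 8, 83)  [2]
  a=23..25: none
  a=26: (26, -12, 71), (26, 12, 71)  [2]
  a=27..30: none
  a=31: (31, -18, 61), (31, 18, 61)  [2]
  a=32..33: none
  a=34: (34, -28, 59), (34, 28, 59)  [2]
  a=35..36: none
  a=37: (37, -30, 55), (37, 30, 55)  [2]
  a=38..49: none
Total reduced forms: 1 + 1 + 1 + 1 + 2 + 2 + 2 + 2 + 2 + 2 + 2 + 2 = 20
h = 20

20


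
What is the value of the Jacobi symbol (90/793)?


Compute (90/793) via quadratic reciprocity:
  pull out 2: (2/793) = +1  (since 793 mod 8 = 1)
  reciprocity: (45/793) -> +(793/45)
  reduce: (28/45)
  pull out 2: (2/45) = -1  (since 45 mod 8 = 5)
  pull out 2: (2/45) = -1  (since 45 mod 8 = 5)
  reciprocity: (7/45) -> +(45/7)
  reduce: (3/7)
  reciprocity: (3/7) -> -(7/3)
  reduce: (1/3)
  (1/3) = 1
Product of signs = -1

-1


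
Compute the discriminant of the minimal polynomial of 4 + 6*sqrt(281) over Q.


The element 4 + 6*sqrt(281) has minimal polynomial:
x^2 - 8*x - 10100
Discriminant = (-8)^2 - 4*(-10100)
= 64 + 40400
= 40464

40464


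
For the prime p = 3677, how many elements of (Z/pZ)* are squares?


For prime p, the number of non-zero quadratic residues is (p-1)/2.
= (3677-1)/2
= 1838

1838


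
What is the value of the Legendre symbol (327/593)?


p = 593 is prime, so compute (327/593) with the reciprocity algorithm (Jacobi-symbol steps: pull out 2s via (2/n), flip via reciprocity, reduce):
  reciprocity: (327/593) -> +(593/327)
  reduce: (266/327)
  pull out 2: (2/327) = +1  (since 327 mod 8 = 7)
  reciprocity: (133/327) -> +(327/133)
  reduce: (61/133)
  reciprocity: (61/133) -> +(133/61)
  reduce: (11/61)
  reciprocity: (11/61) -> +(61/11)
  reduce: (6/11)
  pull out 2: (2/11) = -1  (since 11 mod 8 = 3)
  reciprocity: (3/11) -> -(11/3)
  reduce: (2/3)
  pull out 2: (2/3) = -1  (since 3 mod 8 = 3)
  (1/3) = 1
Product of signs = -1
(327/593) = -1

-1


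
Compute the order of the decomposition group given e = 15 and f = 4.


|D_P| = e * f
= 15 * 4
= 60

60


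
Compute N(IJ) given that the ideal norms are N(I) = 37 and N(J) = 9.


N(IJ) = N(I) * N(J)
= 37 * 9
= 333

333


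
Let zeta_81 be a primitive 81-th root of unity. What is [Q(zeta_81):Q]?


The degree equals Euler's totient phi(81).
81 = 3^4
phi(81) = 54

54


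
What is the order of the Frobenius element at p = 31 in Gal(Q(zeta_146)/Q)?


The Frobenius at p in Gal(Q(zeta_n)/Q) = (Z/nZ)* is the class of p, so its order is ord_146(31), the smallest k >= 1 with 31^k = 1 mod 146.
n = 146 = 2 * 73, phi(146) = 72; the order divides phi(n).
Divisors of 72: 1, 2, 3, 4, 6, 8, 9, 12, 18, 24, 36, 72
Repeated squaring mod 146: 31^1 = 31, 31^2 = 85, 31^4 = 71, 31^8 = 77, 31^16 = 89, 31^32 = 37, 31^64 = 55
Test divisors in increasing order:
  k=1: 31^1 = 31 mod 146
  k=2: 31^2 = 85 mod 146
  k=3: 31^3 = 85 * 31 = 7 mod 146
  k=4: 31^4 = 71 mod 146
  k=6: 31^6 = 71 * 85 = 49 mod 146
  k=8: 31^8 = 77 mod 146
  k=9: 31^9 = 77 * 31 = 51 mod 146
  k=12: 31^12 = 77 * 71 = 65 mod 146
  k=18: 31^18 = 89 * 85 = 119 mod 146
  k=24: 31^24 = 89 * 77 = 137 mod 146
  k=36: 31^36 = 37 * 71 = 145 mod 146
  k=72: 31^72 = 55 * 77 = 1 mod 146  <- first divisor giving 1
Order = 72

72


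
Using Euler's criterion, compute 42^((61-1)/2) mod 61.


p = 61 is prime and the exponent is (p-1)/2 = 30, so by Euler's criterion 42^30 = (42/61) = +1 or -1 mod 61.
Compute by square-and-multiply:
  30 = 16 + 8 + 4 + 2 (binary 11110)
  Repeated squaring mod 61: 42^1 = 42, 42^2 = 56, 42^4 = 25, 42^8 = 15, 42^16 = 42
  42^30 = 42^16 * 42^8 * 42^4 * 42^2 = 42 * 15 * 25 * 56 mod 61
    42 * 15 = 630 = 20 mod 61
    20 * 25 = 500 = 12 mod 61
    12 * 56 = 672 = 1 mod 61
  42^30 = 1 mod 61
Result 1: 42 is a quadratic residue mod 61.
42^30 mod 61 = 1

1


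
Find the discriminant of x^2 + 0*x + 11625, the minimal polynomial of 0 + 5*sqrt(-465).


The element 0 + 5*sqrt(-465) has minimal polynomial:
x^2 + 0*x + 11625
Discriminant = (0)^2 - 4*(11625)
= 0 - 46500
= -46500

-46500


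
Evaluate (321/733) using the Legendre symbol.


p = 733 is prime, so compute (321/733) with the reciprocity algorithm (Jacobi-symbol steps: pull out 2s via (2/n), flip via reciprocity, reduce):
  reciprocity: (321/733) -> +(733/321)
  reduce: (91/321)
  reciprocity: (91/321) -> +(321/91)
  reduce: (48/91)
  pull out 2: (2/91) = -1  (since 91 mod 8 = 3)
  pull out 2: (2/91) = -1  (since 91 mod 8 = 3)
  pull out 2: (2/91) = -1  (since 91 mod 8 = 3)
  pull out 2: (2/91) = -1  (since 91 mod 8 = 3)
  reciprocity: (3/91) -> -(91/3)
  reduce: (1/3)
  (1/3) = 1
Product of signs = -1
(321/733) = -1

-1


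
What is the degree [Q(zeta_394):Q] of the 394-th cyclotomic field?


The degree equals Euler's totient phi(394).
394 = 2 * 197
phi(394) = 196

196


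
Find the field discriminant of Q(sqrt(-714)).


For K = Q(sqrt(d)) with d squarefree: disc(K) = d if d = 1 mod 4, and disc(K) = 4d if d = 2 or 3 mod 4.
Here d = -714, and d mod 4 = 2.
d = 2 mod 4, not 1 (O_K = Z[sqrt(d)]), so disc(K) = 4d = 4 * (-714) = -2856

-2856


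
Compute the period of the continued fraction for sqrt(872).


Run the CF algorithm for sqrt(872).
a_0 = floor(sqrt(872)) = 29; set m_0=0, q_0=1.
Recurrence: m' = q*a - m,  q' = (d - m'^2)/q,  a' = floor((a_0 + m')/q').
  step 1: m=29, q=31, a=1
  step 2: m=2, q=28, a=1
  step 3: m=26, q=7, a=7
  step 4: m=23, q=49, a=1
  step 5: m=26, q=4, a=13
  step 6: m=26, q=49, a=1
  step 7: m=23, q=7, a=7
  step 8: m=26, q=28, a=1
  step 9: m=2, q=31, a=1
  step 10: m=29, q=1, a=58
a_10 = 2*a_0 = 58, so the period closes here.
sqrt(872) = [29; 1, 1, 7, 1, 13, 1, 7, 1, 1, 58]
Period length = 10

10


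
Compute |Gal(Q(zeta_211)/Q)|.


|Gal(Q(zeta_211)/Q)| = phi(211)
= 210

210


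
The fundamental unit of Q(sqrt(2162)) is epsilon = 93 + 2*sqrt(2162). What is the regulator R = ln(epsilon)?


epsilon = 93 + 2*sqrt(2162)
= 185.9946
R = ln(185.9946)
= 5.2257

5.2257


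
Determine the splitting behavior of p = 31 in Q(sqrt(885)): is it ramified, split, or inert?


K = Q(sqrt(885)). Since d mod 4 = 1, disc(K) = 885.
Check p | disc: 885 mod 31 = 17.
p does not divide disc. Compute Legendre symbol (d/p):
17^((31-1)/2) mod 31 = -1
(d/p) = -1, so p is inert: (p) stays prime with e=1, f=2, g=1.
Therefore p is inert.

inert


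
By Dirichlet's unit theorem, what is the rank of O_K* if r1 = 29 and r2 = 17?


By Dirichlet's unit theorem:
rank = r1 + r2 - 1
= 29 + 17 - 1
= 45

45


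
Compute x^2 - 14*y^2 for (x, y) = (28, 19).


x^2 - d*y^2
= 28^2 - 14*19^2
= 784 - 5054
= -4270

-4270


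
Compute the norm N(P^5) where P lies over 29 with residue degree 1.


N(P^a) = p^(a*f)
= 29^(5*1)
= 29^5
= 20511149

20511149


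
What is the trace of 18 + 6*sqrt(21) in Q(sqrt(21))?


Tr(a + b*sqrt(d)) = (a + b*sqrt(d)) + (a - b*sqrt(d)) = 2a
= 2 * (18)
= 36

36


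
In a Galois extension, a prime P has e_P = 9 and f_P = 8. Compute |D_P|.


|D_P| = e * f
= 9 * 8
= 72

72


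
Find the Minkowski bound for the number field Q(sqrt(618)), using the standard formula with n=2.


d = 618, d mod 4 = 2, so disc(K) = 4d = 2472; |disc(K)| = 2472
Real quadratic field, so n = 2, s = r2 = 0, r1 = 2
M = (n!/n^n) * (4/pi)^s * sqrt(|disc(K)|) = (2!/2^2) * (4/pi)^0 * sqrt(2472)
= 0.5 * 1.000000 * 49.719212
= 24.8596

24.8596


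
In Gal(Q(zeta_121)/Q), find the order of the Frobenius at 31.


The Frobenius at p in Gal(Q(zeta_n)/Q) = (Z/nZ)* is the class of p, so its order is ord_121(31), the smallest k >= 1 with 31^k = 1 mod 121.
n = 121 = 11^2, phi(121) = 110; the order divides phi(n).
Divisors of 110: 1, 2, 5, 10, 11, 22, 55, 110
Repeated squaring mod 121: 31^1 = 31, 31^2 = 114, 31^4 = 49, 31^8 = 102, 31^16 = 119, 31^32 = 4, 31^64 = 16
Test divisors in increasing order:
  k=1: 31^1 = 31 mod 121
  k=2: 31^2 = 114 mod 121
  k=5: 31^5 = 49 * 31 = 67 mod 121
  k=10: 31^10 = 102 * 114 = 12 mod 121
  k=11: 31^11 = 102 * 114 * 31 = 9 mod 121
  k=22: 31^22 = 119 * 49 * 114 = 81 mod 121
  k=55: 31^55 = 4 * 119 * 49 * 114 * 31 = 1 mod 121  <- first divisor giving 1
Order = 55

55


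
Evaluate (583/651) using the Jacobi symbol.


Compute (583/651) via quadratic reciprocity:
  reciprocity: (583/651) -> -(651/583)
  reduce: (68/583)
  pull out 2: (2/583) = +1  (since 583 mod 8 = 7)
  pull out 2: (2/583) = +1  (since 583 mod 8 = 7)
  reciprocity: (17/583) -> +(583/17)
  reduce: (5/17)
  reciprocity: (5/17) -> +(17/5)
  reduce: (2/5)
  pull out 2: (2/5) = -1  (since 5 mod 8 = 5)
  (1/5) = 1
Product of signs = 1

1


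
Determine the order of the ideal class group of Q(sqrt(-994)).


K = Q(sqrt(-994)). d mod 4 = 2, so D = disc(K) = 4d = -3976
h(K) equals the number of primitive reduced positive-definite forms (a, b, c) = a*x^2 + b*x*y + c*y^2 with b^2 - 4ac = D,
where reduced means |b| <= a <= c, with b >= 0 whenever |b| = a or a = c, and primitive means gcd(a, b, c) = 1.
Reduced forces 3a^2 <= |D| = 3976, so 1 <= a <= 36; b must have the parity of D, and c = (b^2 - D)/(4a) must be an integer >= a.
Enumerate a = 1..36, b in [-a, a]:
  a=1: (1, 0, 994)  [1]
  a=2: (2, 0, 497)  [1]
  a=3..4: none
  a=5: (5, -2, 199), (5, 2, 199)  [2]
  a=6: none
  a=7: (7, 0, 142)  [1]
  a=8..9: none
  a=10: (10, -8, 101), (10, 8, 101)  [2]
  a=11..13: none
  a=14: (14, 0, 71)  [1]
  a=15..16: none
  a=17: (17, -6, 59), (17, 6, 59)  [2]
  a=18..22: none
  a=23: (23, -16, 46), (23, 16, 46)  [2]
  a=24: none
  a=25: (25, -18, 43), (25, 18, 43)  [2]
  a=26..33: none
  a=34: (34, -28, 35), (34, 28, 35)  [2]
  a=35..36: none
Total reduced forms: 1 + 1 + 2 + 1 + 2 + 1 + 2 + 2 + 2 + 2 = 16
h = 16

16


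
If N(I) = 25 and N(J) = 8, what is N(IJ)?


N(IJ) = N(I) * N(J)
= 25 * 8
= 200

200


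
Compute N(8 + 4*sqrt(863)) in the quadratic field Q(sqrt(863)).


N(a + b*sqrt(d)) = a^2 - d*b^2
= (8)^2 - (863)*(4)^2
= 64 - 13808
= -13744

-13744


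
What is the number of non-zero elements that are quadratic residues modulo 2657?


For prime p, the number of non-zero quadratic residues is (p-1)/2.
= (2657-1)/2
= 1328

1328


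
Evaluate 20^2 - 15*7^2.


x^2 - d*y^2
= 20^2 - 15*7^2
= 400 - 735
= -335

-335


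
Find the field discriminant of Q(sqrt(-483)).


For K = Q(sqrt(d)) with d squarefree: disc(K) = d if d = 1 mod 4, and disc(K) = 4d if d = 2 or 3 mod 4.
Here d = -483, and d mod 4 = 1.
d = 1 mod 4 (O_K = Z[(1+sqrt(d))/2]), so disc(K) = d = -483

-483


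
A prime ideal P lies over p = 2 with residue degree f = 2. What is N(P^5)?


N(P^a) = p^(a*f)
= 2^(5*2)
= 2^10
= 1024

1024


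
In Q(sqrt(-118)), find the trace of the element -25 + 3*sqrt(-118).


Tr(a + b*sqrt(d)) = (a + b*sqrt(d)) + (a - b*sqrt(d)) = 2a
= 2 * (-25)
= -50

-50


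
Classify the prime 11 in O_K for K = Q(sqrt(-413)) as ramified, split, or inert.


K = Q(sqrt(-413)). Since d mod 4 = 3, disc(K) = -1652.
Check p | disc: -1652 mod 11 = 9.
p does not divide disc. Compute Legendre symbol (d/p):
5^((11-1)/2) mod 11 = 1
(d/p) = 1, so p splits: (p) = P*P' with e=1, f=1, g=2.
Therefore p is split.

split


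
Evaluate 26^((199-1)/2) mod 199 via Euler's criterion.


p = 199 is prime and the exponent is (p-1)/2 = 99, so by Euler's criterion 26^99 = (26/199) = +1 or -1 mod 199.
Compute by square-and-multiply:
  99 = 64 + 32 + 2 + 1 (binary 1100011)
  Repeated squaring mod 199: 26^1 = 26, 26^2 = 79, 26^4 = 72, 26^8 = 10, 26^16 = 100, 26^32 = 50, 26^64 = 112
  26^99 = 26^64 * 26^32 * 26^2 * 26^1 = 112 * 50 * 79 * 26 mod 199
    112 * 50 = 5600 = 28 mod 199
    28 * 79 = 2212 = 23 mod 199
    23 * 26 = 598 = 1 mod 199
  26^99 = 1 mod 199
Result 1: 26 is a quadratic residue mod 199.
26^99 mod 199 = 1

1


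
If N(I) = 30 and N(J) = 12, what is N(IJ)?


N(IJ) = N(I) * N(J)
= 30 * 12
= 360

360


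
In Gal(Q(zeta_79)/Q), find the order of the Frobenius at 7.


The Frobenius at p in Gal(Q(zeta_n)/Q) = (Z/nZ)* is the class of p, so its order is ord_79(7), the smallest k >= 1 with 7^k = 1 mod 79.
n = 79 = 79, phi(79) = 78; the order divides phi(n).
Divisors of 78: 1, 2, 3, 6, 13, 26, 39, 78
Repeated squaring mod 79: 7^1 = 7, 7^2 = 49, 7^4 = 31, 7^8 = 13, 7^16 = 11, 7^32 = 42, 7^64 = 26
Test divisors in increasing order:
  k=1: 7^1 = 7 mod 79
  k=2: 7^2 = 49 mod 79
  k=3: 7^3 = 49 * 7 = 27 mod 79
  k=6: 7^6 = 31 * 49 = 18 mod 79
  k=13: 7^13 = 13 * 31 * 7 = 56 mod 79
  k=26: 7^26 = 11 * 13 * 49 = 55 mod 79
  k=39: 7^39 = 42 * 31 * 49 * 7 = 78 mod 79
  k=78: 7^78 = 26 * 13 * 31 * 49 = 1 mod 79  <- first divisor giving 1
Order = 78

78


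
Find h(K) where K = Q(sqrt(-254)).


K = Q(sqrt(-254)). d mod 4 = 2, so D = disc(K) = 4d = -1016
h(K) equals the number of primitive reduced positive-definite forms (a, b, c) = a*x^2 + b*x*y + c*y^2 with b^2 - 4ac = D,
where reduced means |b| <= a <= c, with b >= 0 whenever |b| = a or a = c, and primitive means gcd(a, b, c) = 1.
Reduced forces 3a^2 <= |D| = 1016, so 1 <= a <= 18; b must have the parity of D, and c = (b^2 - D)/(4a) must be an integer >= a.
Enumerate a = 1..18, b in [-a, a]:
  a=1: (1, 0, 254)  [1]
  a=2: (2, 0, 127)  [1]
  a=3: (3, -2, 85), (3, 2, 85)  [2]
  a=4: none
  a=5: (5, -2, 51), (5, 2, 51)  [2]
  a=6: (6, -4, 43), (6, 4, 43)  [2]
  a=7..8: none
  a=9: (9, -8, 30), (9, 8, 30)  [2]
  a=10: (10, -8, 27), (10, 8, 27)  [2]
  a=11..14: none
  a=15: (15, -8, 18), (15, -2, 17), (15, 2, 17), (15, 8, 18)  [4]
  a=16..18: none
Total reduced forms: 1 + 1 + 2 + 2 + 2 + 2 + 2 + 4 = 16
h = 16

16


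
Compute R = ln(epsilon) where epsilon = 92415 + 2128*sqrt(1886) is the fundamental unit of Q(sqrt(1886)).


epsilon = 92415 + 2128*sqrt(1886)
= 184830.0000
R = ln(184830.0000)
= 12.1272

12.1272


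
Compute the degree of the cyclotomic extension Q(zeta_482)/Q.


The degree equals Euler's totient phi(482).
482 = 2 * 241
phi(482) = 240

240


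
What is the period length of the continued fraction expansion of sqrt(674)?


Run the CF algorithm for sqrt(674).
a_0 = floor(sqrt(674)) = 25; set m_0=0, q_0=1.
Recurrence: m' = q*a - m,  q' = (d - m'^2)/q,  a' = floor((a_0 + m')/q').
  step 1: m=25, q=49, a=1
  step 2: m=24, q=2, a=24
  step 3: m=24, q=49, a=1
  step 4: m=25, q=1, a=50
a_4 = 2*a_0 = 50, so the period closes here.
sqrt(674) = [25; 1, 24, 1, 50]
Period length = 4

4


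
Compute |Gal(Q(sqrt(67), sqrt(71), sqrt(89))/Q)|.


The 3 square roots of distinct primes are multiplicatively independent over Q,
so [K:Q] = 2^3 and Gal(K/Q) is isomorphic to (Z/2Z)^3.
|Gal| = 2^3 = 8

8


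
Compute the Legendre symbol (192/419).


p = 419 is prime, so compute (192/419) with the reciprocity algorithm (Jacobi-symbol steps: pull out 2s via (2/n), flip via reciprocity, reduce):
  pull out 2: (2/419) = -1  (since 419 mod 8 = 3)
  pull out 2: (2/419) = -1  (since 419 mod 8 = 3)
  pull out 2: (2/419) = -1  (since 419 mod 8 = 3)
  pull out 2: (2/419) = -1  (since 419 mod 8 = 3)
  pull out 2: (2/419) = -1  (since 419 mod 8 = 3)
  pull out 2: (2/419) = -1  (since 419 mod 8 = 3)
  reciprocity: (3/419) -> -(419/3)
  reduce: (2/3)
  pull out 2: (2/3) = -1  (since 3 mod 8 = 3)
  (1/3) = 1
Product of signs = 1
(192/419) = 1

1


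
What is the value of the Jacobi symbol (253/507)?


Compute (253/507) via quadratic reciprocity:
  reciprocity: (253/507) -> +(507/253)
  reduce: (1/253)
  (1/253) = 1
Product of signs = 1

1
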